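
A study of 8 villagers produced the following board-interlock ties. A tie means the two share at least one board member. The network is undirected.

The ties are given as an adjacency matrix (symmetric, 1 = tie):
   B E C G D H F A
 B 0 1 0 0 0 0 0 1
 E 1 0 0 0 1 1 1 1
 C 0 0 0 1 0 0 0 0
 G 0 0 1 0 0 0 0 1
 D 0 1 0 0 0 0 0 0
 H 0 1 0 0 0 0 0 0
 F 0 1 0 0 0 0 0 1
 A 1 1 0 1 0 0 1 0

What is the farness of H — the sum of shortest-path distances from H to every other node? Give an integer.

16

Distances from H: A:2, B:2, C:4, D:2, E:1, F:2, G:3.
Sum = 2 + 2 + 4 + 2 + 1 + 2 + 3 = 16.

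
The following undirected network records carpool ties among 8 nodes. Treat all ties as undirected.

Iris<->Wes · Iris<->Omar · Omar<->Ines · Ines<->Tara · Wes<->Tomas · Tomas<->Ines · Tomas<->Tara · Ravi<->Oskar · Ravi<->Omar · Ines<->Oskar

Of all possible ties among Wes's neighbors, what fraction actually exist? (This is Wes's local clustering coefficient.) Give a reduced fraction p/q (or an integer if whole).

0

Wes's neighbors: Iris and Tomas (k = 2).
Possible neighbor pairs: C(2,2) = 1. Edges among them: none → e = 0.
Clustering(Wes) = 0/1.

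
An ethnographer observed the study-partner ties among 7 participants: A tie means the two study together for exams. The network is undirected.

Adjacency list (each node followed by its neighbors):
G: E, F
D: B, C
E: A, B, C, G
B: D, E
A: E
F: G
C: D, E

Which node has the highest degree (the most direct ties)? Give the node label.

Degrees — A:1, B:2, C:2, D:2, E:4, F:1, G:2.
The maximum is 4, attained only by E.

E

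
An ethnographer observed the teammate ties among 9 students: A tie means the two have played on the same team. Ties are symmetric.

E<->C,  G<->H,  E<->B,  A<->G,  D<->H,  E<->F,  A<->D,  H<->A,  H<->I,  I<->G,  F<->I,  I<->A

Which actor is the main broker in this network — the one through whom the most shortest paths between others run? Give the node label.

Unnormalized betweenness of each node: A:3, B:0, C:0, D:0, E:13, F:15, G:0, H:3, I:16.
I has the largest value, 16, making it the main broker — the node through which the most shortest paths run.

I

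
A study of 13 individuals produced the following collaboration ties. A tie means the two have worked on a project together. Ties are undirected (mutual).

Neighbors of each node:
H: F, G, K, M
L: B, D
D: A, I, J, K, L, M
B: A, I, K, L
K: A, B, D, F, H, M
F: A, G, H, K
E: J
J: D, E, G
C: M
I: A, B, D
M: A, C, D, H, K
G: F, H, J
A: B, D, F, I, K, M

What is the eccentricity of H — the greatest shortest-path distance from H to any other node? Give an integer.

3

Distances from H: A:2, B:2, C:2, D:2, E:3, F:1, G:1, I:3, J:2, K:1, L:3, M:1.
The largest is 3 (to I, L, and E), so the eccentricity of H is 3.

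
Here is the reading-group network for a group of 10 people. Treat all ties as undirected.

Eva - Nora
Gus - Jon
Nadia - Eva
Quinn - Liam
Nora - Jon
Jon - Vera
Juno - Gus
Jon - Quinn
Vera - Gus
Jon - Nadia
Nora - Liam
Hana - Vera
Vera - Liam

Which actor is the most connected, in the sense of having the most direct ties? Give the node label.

Degrees — Eva:2, Gus:3, Hana:1, Jon:5, Juno:1, Liam:3, Nadia:2, Nora:3, Quinn:2, Vera:4.
The maximum is 5, attained only by Jon.

Jon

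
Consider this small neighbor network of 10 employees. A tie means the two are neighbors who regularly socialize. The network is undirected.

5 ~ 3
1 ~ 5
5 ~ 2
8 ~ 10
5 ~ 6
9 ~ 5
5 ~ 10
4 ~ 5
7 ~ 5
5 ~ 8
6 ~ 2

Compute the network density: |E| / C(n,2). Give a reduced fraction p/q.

There are 11 edges and 10 nodes, so the maximum possible is C(10,2) = 45.
Density = 11/45.

11/45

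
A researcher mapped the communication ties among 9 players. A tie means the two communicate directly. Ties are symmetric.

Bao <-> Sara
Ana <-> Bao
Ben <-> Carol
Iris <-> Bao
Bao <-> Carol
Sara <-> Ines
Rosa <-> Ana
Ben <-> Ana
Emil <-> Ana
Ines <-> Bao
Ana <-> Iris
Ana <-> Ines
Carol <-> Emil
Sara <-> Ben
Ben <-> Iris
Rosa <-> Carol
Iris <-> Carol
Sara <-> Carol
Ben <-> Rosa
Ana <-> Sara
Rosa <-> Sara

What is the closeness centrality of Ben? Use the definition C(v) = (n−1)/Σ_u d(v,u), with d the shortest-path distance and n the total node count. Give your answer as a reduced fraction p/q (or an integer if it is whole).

8/11

Distances from Ben: Ana:1, Bao:2, Carol:1, Emil:2, Ines:2, Iris:1, Rosa:1, Sara:1. Sum = 11.
n = 9, so closeness = 8/11.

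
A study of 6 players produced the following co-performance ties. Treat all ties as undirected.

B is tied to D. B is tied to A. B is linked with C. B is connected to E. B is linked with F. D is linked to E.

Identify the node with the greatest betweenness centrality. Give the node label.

B

Unnormalized betweenness of each node: A:0, B:9, C:0, D:0, E:0, F:0.
B has the largest value, 9, making it the main broker — the node through which the most shortest paths run.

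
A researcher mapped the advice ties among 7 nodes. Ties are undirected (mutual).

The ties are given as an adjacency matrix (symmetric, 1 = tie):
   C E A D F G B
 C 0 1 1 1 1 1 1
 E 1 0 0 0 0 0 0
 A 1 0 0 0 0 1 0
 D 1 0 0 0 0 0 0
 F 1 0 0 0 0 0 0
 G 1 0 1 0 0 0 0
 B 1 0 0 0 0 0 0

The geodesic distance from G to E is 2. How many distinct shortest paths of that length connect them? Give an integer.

The shortest distance is 2, and the only length-2 path is G–C–E. So there is exactly 1 shortest path.

1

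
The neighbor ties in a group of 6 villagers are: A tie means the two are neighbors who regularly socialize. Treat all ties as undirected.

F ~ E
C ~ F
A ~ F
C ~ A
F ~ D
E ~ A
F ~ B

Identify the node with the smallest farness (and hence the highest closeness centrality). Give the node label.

Farness (sum of distances to all others) for each node — A:7, B:9, C:8, D:9, E:8, F:5.
The smallest farness is 5, for F, so F has the highest closeness.

F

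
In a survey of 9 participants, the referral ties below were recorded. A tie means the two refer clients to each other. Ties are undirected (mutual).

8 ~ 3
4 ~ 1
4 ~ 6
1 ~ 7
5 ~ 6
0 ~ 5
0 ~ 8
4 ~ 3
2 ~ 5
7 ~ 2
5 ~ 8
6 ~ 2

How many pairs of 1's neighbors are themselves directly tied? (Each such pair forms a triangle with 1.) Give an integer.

1's neighbors are 4 and 7, but none of them are tied to each other, so no triangle contains 1.

0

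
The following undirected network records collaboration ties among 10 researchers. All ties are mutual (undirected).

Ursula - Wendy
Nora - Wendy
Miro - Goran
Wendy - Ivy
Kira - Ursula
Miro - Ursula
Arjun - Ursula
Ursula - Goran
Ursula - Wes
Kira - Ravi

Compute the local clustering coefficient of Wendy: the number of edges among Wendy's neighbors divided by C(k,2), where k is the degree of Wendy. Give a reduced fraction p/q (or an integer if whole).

0

Wendy's neighbors: Ivy, Nora, and Ursula (k = 3).
Possible neighbor pairs: C(3,2) = 3. Edges among them: none → e = 0.
Clustering(Wendy) = 0/3 = 0.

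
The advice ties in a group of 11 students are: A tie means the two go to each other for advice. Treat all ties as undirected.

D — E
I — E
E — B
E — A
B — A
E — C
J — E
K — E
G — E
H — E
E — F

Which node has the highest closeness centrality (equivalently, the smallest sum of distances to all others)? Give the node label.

Farness (sum of distances to all others) for each node — A:18, B:18, C:19, D:19, E:10, F:19, G:19, H:19, I:19, J:19, K:19.
The smallest farness is 10, for E, so E has the highest closeness.

E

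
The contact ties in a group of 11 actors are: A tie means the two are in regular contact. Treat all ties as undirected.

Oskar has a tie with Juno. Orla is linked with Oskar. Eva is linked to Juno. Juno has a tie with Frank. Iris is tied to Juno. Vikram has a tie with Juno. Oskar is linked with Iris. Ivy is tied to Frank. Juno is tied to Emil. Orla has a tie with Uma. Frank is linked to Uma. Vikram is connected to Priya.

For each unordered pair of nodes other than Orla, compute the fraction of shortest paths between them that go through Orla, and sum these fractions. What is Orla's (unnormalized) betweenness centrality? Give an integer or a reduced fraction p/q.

Pairs whose geodesics pass through Orla — Uma–Iris: 1/2; Uma–Oskar: 1.
All other pairs contribute 0.
Summing the contributions gives betweenness(Orla) = 3/2.

3/2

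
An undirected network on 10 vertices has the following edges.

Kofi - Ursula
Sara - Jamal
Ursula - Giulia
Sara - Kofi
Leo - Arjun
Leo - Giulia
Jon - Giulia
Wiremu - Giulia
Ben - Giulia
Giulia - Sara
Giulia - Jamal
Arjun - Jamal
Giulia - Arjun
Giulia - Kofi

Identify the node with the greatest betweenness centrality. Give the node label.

Giulia

Unnormalized betweenness of each node: Arjun:1/2, Ben:0, Giulia:29, Jamal:1/2, Jon:0, Kofi:1/2, Leo:0, Sara:1/2, Ursula:0, Wiremu:0.
Giulia has the largest value, 29, making it the main broker — the node through which the most shortest paths run.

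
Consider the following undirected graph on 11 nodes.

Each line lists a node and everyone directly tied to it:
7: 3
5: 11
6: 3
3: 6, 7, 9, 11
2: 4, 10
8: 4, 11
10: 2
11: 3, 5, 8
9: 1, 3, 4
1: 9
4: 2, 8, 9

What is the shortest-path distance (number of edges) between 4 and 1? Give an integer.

2

One shortest route is 4 – 9 – 1, which uses 2 edges, and 4 and 1 are not directly tied, so nothing shorter exists. So d(4,1) = 2.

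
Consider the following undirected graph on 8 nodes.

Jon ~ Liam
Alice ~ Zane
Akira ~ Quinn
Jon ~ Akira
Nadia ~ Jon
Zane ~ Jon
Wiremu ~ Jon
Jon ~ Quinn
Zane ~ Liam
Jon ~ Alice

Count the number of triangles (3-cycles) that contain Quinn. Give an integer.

Quinn's neighbors: Akira and Jon.
Neighbor pairs that are themselves tied: Quinn–Akira–Jon. Each forms one triangle with Quinn, for 1 in total.

1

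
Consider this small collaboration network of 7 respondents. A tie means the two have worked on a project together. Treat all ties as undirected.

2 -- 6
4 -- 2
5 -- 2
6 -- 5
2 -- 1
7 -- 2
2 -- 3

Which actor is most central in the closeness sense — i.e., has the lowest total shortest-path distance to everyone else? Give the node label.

2

Farness (sum of distances to all others) for each node — 1:11, 2:6, 3:11, 4:11, 5:10, 6:10, 7:11.
The smallest farness is 6, for 2, so 2 has the highest closeness.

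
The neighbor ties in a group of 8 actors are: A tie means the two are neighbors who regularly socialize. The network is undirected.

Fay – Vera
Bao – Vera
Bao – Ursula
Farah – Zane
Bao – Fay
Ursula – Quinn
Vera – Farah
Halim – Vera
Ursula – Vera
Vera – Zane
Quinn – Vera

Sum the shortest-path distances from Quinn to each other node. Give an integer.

Distances from Quinn: Bao:2, Farah:2, Fay:2, Halim:2, Ursula:1, Vera:1, Zane:2.
Sum = 2 + 2 + 2 + 2 + 1 + 1 + 2 = 12.

12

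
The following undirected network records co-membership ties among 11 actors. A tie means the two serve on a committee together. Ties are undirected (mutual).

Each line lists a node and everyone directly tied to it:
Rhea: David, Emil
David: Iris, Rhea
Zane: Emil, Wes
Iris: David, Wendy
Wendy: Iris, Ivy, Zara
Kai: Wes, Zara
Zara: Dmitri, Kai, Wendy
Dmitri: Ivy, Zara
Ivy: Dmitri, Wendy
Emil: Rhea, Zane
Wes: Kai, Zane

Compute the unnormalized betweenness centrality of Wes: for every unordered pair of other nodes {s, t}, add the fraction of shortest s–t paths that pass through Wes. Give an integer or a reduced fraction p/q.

9

Pairs whose geodesics pass through Wes — Rhea–Kai: 1; Emil–Kai: 1; Emil–Zara: 1; Emil–Dmitri: 1; Zane–Kai: 1; Zane–Zara: 1; Zane–Dmitri: 1; Zane–Ivy: 2/2; Zane–Wendy: 1.
All other pairs contribute 0.
Summing the contributions gives betweenness(Wes) = 9.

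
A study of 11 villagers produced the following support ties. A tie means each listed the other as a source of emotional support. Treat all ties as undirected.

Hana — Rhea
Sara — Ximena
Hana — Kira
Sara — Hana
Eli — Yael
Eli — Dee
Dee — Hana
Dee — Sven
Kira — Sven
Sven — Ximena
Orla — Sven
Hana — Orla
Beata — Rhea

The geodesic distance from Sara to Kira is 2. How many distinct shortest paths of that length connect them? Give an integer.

1

The shortest distance is 2, and the only length-2 path is Sara–Hana–Kira. So there is exactly 1 shortest path.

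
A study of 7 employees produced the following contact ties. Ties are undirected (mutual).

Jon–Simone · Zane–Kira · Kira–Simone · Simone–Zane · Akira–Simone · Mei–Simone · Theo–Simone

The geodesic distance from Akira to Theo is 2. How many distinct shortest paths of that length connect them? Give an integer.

The shortest distance is 2, and the only length-2 path is Akira–Simone–Theo. So there is exactly 1 shortest path.

1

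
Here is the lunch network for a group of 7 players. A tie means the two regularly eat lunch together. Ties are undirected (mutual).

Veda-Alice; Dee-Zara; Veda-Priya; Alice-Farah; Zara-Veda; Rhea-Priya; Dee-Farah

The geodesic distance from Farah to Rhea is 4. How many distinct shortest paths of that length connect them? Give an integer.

The shortest distance is 4, and the only length-4 path is Farah–Alice–Veda–Priya–Rhea. So there is exactly 1 shortest path.

1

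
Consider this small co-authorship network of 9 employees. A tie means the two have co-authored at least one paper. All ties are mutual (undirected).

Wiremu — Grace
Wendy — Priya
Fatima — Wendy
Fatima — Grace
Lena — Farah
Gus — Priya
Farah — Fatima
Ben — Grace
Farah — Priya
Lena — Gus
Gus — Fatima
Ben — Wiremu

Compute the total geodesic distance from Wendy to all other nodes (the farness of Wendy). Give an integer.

17

Distances from Wendy: Ben:3, Farah:2, Fatima:1, Grace:2, Gus:2, Lena:3, Priya:1, Wiremu:3.
Sum = 3 + 2 + 1 + 2 + 2 + 3 + 1 + 3 = 17.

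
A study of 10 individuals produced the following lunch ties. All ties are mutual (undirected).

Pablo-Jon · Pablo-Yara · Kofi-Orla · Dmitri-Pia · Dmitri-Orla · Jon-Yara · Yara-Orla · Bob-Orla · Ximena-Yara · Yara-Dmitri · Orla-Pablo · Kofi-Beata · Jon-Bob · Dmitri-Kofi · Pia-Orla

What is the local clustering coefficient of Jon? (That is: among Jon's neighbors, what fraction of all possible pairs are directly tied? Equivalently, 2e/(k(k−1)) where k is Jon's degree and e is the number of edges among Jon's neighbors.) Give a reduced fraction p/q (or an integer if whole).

Jon's neighbors: Bob, Pablo, and Yara (k = 3).
Possible neighbor pairs: C(3,2) = 3. Edges among them: Pablo–Yara → e = 1.
Clustering(Jon) = 1/3.

1/3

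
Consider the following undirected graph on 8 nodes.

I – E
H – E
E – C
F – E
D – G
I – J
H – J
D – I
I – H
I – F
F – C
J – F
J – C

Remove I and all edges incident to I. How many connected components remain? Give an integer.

Without I, the remaining ties split the others into: {D, G}; {C, E, F, H, J}.
That's 2 separate components.

2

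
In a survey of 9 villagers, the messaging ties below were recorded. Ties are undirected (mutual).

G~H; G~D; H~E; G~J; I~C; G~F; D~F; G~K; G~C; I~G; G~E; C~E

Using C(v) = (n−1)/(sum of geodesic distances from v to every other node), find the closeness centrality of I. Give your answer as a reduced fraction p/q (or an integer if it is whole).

4/7

Distances from I: C:1, D:2, E:2, F:2, G:1, H:2, J:2, K:2. Sum = 14.
n = 9, so closeness = 8/14 = 4/7.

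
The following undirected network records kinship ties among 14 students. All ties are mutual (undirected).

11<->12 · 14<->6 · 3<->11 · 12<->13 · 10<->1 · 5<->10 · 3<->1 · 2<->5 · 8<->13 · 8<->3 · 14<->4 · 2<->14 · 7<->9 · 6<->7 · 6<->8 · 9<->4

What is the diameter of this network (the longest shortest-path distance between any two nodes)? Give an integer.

5

Eccentricity of each node (its greatest distance to any other): 1:5, 2:5, 3:4, 4:5, 5:5, 6:4, 7:5, 8:4, 9:5, 10:5, 11:5, 12:5, 13:5, 14:4.
The maximum eccentricity is 5, realized for instance by the pair 1–9 via 1 – 3 – 8 – 6 – 7 – 9. So the diameter is 5.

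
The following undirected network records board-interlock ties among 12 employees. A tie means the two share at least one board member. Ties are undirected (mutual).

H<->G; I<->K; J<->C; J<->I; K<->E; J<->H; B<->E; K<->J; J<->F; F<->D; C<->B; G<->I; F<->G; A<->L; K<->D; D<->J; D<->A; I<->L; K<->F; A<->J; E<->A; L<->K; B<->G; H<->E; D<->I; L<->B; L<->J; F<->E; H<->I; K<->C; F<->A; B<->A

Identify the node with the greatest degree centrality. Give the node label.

J

Degrees — A:6, B:5, C:3, D:5, E:5, F:6, G:4, H:4, I:6, J:8, K:7, L:5.
The maximum is 8, attained only by J.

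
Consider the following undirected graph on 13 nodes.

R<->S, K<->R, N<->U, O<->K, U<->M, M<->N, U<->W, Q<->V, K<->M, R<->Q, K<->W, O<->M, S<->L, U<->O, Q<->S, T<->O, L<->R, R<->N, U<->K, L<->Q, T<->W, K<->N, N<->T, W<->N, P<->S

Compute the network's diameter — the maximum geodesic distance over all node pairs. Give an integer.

Eccentricity of each node (its greatest distance to any other): K:3, L:3, M:4, N:3, O:4, P:4, Q:3, R:2, S:3, T:4, U:4, V:4, W:4.
The maximum eccentricity is 4, realized for instance by the pair V–T via V – Q – R – N – T. So the diameter is 4.

4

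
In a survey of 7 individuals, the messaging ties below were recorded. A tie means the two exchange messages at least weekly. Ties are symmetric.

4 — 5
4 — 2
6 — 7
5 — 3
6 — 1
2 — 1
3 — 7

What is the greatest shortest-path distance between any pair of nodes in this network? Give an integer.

3

Eccentricity of each node (its greatest distance to any other): 1:3, 2:3, 3:3, 4:3, 5:3, 6:3, 7:3.
The maximum eccentricity is 3, realized for instance by the pair 4–7 via 4 – 5 – 3 – 7. So the diameter is 3.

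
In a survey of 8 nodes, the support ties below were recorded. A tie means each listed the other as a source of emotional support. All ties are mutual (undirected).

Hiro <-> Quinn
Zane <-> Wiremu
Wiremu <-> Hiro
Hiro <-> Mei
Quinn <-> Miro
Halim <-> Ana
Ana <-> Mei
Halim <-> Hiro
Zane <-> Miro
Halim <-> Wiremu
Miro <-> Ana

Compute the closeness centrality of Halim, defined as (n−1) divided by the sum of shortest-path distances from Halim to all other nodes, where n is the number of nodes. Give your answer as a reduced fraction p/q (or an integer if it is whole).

Distances from Halim: Ana:1, Hiro:1, Mei:2, Miro:2, Quinn:2, Wiremu:1, Zane:2. Sum = 11.
n = 8, so closeness = 7/11.

7/11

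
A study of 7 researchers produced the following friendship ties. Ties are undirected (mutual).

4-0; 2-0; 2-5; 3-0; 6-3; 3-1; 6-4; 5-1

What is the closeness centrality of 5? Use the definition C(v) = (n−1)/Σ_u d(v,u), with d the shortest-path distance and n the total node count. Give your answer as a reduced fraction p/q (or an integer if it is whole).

1/2

Distances from 5: 0:2, 1:1, 2:1, 3:2, 4:3, 6:3. Sum = 12.
n = 7, so closeness = 6/12 = 1/2.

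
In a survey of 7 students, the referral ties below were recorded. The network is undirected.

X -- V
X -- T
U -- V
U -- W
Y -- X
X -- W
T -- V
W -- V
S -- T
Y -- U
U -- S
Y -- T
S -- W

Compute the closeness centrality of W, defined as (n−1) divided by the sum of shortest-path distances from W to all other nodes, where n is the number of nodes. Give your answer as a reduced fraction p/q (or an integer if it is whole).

Distances from W: S:1, T:2, U:1, V:1, X:1, Y:2. Sum = 8.
n = 7, so closeness = 6/8 = 3/4.

3/4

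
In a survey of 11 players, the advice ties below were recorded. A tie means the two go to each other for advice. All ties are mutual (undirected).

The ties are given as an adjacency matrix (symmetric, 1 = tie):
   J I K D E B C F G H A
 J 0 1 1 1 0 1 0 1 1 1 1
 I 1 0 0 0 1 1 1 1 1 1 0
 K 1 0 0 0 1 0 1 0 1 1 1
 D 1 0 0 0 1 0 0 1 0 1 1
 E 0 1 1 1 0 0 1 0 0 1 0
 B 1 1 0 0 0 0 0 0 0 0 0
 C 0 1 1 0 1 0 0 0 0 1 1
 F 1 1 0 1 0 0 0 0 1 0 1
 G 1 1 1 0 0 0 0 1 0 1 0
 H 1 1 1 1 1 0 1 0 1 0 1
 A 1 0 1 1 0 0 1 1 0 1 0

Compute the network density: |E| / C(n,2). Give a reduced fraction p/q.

There are 31 edges and 11 nodes, so the maximum possible is C(11,2) = 55.
Density = 31/55.

31/55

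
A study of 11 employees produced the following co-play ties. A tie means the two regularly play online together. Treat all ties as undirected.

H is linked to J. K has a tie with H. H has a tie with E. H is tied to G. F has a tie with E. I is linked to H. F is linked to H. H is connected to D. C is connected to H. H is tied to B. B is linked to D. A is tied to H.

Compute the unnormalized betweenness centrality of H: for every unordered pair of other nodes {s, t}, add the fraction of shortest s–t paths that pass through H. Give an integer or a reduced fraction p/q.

Pairs whose geodesics pass through H — D–F: 1; D–C: 1; D–J: 1; D–K: 1; D–I: 1; D–A: 1; D–G: 1; D–E: 1; F–C: 1; F–B: 1; F–J: 1; F–K: 1; F–I: 1; F–A: 1 … (+29 more pairs).
All other pairs contribute 0.
Summing the contributions gives betweenness(H) = 43.

43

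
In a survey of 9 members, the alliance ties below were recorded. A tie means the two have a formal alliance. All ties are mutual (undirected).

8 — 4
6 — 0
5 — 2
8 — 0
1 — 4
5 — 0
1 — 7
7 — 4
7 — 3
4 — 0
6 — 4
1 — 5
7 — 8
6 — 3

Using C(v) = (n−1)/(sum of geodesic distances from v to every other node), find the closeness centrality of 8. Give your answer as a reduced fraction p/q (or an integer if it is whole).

4/7

Distances from 8: 0:1, 1:2, 2:3, 3:2, 4:1, 5:2, 6:2, 7:1. Sum = 14.
n = 9, so closeness = 8/14 = 4/7.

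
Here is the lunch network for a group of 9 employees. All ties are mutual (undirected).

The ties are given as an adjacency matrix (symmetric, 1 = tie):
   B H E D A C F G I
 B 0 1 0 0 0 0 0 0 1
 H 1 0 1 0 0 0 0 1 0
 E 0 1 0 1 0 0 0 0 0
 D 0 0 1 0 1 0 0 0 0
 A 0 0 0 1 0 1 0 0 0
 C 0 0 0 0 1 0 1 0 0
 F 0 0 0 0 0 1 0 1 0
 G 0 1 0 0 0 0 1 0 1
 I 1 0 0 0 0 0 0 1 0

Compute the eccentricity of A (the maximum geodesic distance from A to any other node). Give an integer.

4

Distances from A: B:4, C:1, D:1, E:2, F:2, G:3, H:3, I:4.
The largest is 4 (to B and I), so the eccentricity of A is 4.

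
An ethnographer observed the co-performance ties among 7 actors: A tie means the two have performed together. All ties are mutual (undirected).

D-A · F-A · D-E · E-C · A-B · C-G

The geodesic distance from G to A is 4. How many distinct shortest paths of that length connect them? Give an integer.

1

The shortest distance is 4, and the only length-4 path is G–C–E–D–A. So there is exactly 1 shortest path.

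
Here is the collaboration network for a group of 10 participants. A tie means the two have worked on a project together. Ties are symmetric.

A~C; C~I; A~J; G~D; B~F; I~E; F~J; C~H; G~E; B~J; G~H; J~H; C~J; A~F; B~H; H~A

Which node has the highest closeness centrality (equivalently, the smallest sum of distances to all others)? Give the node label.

Farness (sum of distances to all others) for each node — A:16, B:18, C:15, D:24, E:21, F:21, G:16, H:13, I:19, J:15.
The smallest farness is 13, for H, so H has the highest closeness.

H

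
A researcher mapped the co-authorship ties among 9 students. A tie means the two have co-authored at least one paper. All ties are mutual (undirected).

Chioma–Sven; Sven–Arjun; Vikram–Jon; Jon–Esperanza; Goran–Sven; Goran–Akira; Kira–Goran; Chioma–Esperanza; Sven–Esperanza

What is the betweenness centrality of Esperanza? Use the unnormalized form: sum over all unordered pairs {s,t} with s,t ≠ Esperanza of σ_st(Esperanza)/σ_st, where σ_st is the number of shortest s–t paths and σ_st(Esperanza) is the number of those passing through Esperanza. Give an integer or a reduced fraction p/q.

Pairs whose geodesics pass through Esperanza — Kira–Jon: 1; Kira–Vikram: 1; Chioma–Jon: 1; Chioma–Vikram: 1; Jon–Akira: 1; Jon–Sven: 1; Jon–Arjun: 1; Jon–Goran: 1; Vikram–Akira: 1; Vikram–Sven: 1; Vikram–Arjun: 1; Vikram–Goran: 1.
All other pairs contribute 0.
Summing the contributions gives betweenness(Esperanza) = 12.

12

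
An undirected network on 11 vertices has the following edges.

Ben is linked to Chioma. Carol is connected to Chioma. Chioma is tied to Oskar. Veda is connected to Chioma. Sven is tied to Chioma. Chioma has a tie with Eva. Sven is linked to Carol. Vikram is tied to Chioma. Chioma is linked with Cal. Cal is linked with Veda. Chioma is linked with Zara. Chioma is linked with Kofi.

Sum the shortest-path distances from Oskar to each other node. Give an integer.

Distances from Oskar: Ben:2, Cal:2, Carol:2, Chioma:1, Eva:2, Kofi:2, Sven:2, Veda:2, Vikram:2, Zara:2.
Sum = 2 + 2 + 2 + 1 + 2 + 2 + 2 + 2 + 2 + 2 = 19.

19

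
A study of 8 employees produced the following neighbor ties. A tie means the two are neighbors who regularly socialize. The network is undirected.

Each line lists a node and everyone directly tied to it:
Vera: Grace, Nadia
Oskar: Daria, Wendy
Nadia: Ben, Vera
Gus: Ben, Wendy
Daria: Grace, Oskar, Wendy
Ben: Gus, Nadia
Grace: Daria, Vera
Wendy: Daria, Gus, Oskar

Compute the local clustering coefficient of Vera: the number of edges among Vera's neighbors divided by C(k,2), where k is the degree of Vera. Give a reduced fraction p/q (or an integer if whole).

Vera's neighbors: Grace and Nadia (k = 2).
Possible neighbor pairs: C(2,2) = 1. Edges among them: none → e = 0.
Clustering(Vera) = 0/1.

0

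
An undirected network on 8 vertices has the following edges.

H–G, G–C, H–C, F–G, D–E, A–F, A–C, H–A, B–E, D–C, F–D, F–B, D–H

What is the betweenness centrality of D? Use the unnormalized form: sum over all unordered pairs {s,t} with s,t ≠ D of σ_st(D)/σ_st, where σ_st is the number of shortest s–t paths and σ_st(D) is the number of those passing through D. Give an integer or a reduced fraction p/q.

Pairs whose geodesics pass through D — B–C: 2/4; B–H: 2/4; E–C: 1; E–G: 3/4; E–H: 1; E–A: 3/4; E–F: 1/2; C–F: 1/3; H–F: 1/3.
All other pairs contribute 0.
Summing the contributions gives betweenness(D) = 17/3.

17/3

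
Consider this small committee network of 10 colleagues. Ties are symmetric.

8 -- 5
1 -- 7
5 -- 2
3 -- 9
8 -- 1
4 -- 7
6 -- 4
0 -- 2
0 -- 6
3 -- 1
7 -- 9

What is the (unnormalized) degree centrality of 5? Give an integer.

5 is directly tied to 2 and 8. That is 2 neighbors, so the degree of 5 is 2.

2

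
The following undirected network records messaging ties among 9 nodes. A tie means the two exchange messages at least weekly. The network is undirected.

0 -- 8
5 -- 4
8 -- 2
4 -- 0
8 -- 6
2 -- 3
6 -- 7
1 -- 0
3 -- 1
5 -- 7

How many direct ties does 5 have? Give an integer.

5 is directly tied to 4 and 7. That is 2 neighbors, so the degree of 5 is 2.

2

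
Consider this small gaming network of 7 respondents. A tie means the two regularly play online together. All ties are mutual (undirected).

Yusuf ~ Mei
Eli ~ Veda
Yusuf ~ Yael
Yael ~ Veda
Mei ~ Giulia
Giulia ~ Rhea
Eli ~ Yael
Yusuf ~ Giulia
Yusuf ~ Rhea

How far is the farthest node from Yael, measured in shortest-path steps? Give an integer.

Distances from Yael: Eli:1, Giulia:2, Mei:2, Rhea:2, Veda:1, Yusuf:1.
The largest is 2 (to Rhea, Mei, and Giulia), so the eccentricity of Yael is 2.

2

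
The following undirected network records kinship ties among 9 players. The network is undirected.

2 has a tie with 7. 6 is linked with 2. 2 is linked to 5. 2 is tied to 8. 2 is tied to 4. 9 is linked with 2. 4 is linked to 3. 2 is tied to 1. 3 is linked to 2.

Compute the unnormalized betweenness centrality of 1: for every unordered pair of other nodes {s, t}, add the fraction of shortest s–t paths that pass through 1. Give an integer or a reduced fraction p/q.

0

No shortest path between any pair of other nodes passes through 1.
Summing the contributions gives betweenness(1) = 0.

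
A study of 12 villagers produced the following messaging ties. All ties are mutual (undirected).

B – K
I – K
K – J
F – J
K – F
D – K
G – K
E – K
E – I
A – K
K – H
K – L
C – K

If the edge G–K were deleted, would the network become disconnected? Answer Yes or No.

Yes

Without the G–K edge there is no alternate route between G and K, so the network disconnects. It is a bridge.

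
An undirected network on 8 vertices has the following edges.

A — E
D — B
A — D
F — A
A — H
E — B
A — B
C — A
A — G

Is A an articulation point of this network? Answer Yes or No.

Yes

Removing A leaves {H} with no path to {B, D, and E}, so the network splits into 5 components. A is a cut vertex.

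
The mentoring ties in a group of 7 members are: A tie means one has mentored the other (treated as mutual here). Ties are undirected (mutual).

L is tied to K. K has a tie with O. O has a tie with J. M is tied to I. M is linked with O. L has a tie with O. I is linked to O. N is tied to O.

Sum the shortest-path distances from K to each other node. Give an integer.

10

Distances from K: I:2, J:2, L:1, M:2, N:2, O:1.
Sum = 2 + 2 + 1 + 2 + 2 + 1 = 10.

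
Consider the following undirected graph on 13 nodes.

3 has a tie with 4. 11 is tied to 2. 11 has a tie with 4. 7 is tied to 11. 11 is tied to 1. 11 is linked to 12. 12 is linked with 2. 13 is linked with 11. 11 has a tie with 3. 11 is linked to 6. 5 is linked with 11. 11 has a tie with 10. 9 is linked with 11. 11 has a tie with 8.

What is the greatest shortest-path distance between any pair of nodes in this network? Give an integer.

Eccentricity of each node (its greatest distance to any other): 1:2, 2:2, 3:2, 4:2, 5:2, 6:2, 7:2, 8:2, 9:2, 10:2, 11:1, 12:2, 13:2.
The maximum eccentricity is 2, realized for instance by the pair 10–2 via 10 – 11 – 2. So the diameter is 2.

2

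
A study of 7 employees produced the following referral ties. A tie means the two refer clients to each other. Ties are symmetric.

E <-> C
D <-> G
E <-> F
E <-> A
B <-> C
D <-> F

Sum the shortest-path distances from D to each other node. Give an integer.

Distances from D: A:3, B:4, C:3, E:2, F:1, G:1.
Sum = 3 + 4 + 3 + 2 + 1 + 1 = 14.

14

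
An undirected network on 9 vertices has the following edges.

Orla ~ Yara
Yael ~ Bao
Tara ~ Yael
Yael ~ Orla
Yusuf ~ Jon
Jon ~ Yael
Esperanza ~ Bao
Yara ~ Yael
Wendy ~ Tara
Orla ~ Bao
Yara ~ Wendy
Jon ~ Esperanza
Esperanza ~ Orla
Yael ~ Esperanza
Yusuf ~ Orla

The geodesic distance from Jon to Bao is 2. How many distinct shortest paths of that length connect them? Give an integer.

The shortest distance is 2. The length-2 paths are: Jon–Yael–Bao; Jon–Esperanza–Bao.
That gives 2 distinct shortest paths.

2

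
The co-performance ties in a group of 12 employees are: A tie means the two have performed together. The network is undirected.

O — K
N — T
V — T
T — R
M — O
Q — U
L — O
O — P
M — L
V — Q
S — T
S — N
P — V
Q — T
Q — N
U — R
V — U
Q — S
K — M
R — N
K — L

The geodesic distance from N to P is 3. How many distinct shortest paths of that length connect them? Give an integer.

2

The shortest distance is 3. The length-3 paths are: N–Q–V–P; N–T–V–P.
That gives 2 distinct shortest paths.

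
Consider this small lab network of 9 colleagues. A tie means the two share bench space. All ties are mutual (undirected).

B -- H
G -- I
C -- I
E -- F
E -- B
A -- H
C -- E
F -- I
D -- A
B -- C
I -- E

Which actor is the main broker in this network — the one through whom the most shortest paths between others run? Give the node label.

B

Unnormalized betweenness of each node: A:7, B:15, C:4, D:0, E:17/2, F:0, G:0, H:12, I:15/2.
B has the largest value, 15, making it the main broker — the node through which the most shortest paths run.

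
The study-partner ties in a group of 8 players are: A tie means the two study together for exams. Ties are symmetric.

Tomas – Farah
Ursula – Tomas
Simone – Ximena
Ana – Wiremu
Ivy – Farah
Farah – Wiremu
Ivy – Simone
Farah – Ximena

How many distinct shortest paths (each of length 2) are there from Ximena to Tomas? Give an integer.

The shortest distance is 2, and the only length-2 path is Ximena–Farah–Tomas. So there is exactly 1 shortest path.

1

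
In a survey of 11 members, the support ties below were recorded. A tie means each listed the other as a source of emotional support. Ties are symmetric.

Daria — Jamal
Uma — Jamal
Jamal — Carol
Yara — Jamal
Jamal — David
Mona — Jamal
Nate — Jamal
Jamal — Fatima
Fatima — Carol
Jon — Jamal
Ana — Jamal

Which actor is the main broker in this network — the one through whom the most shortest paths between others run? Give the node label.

Jamal

Unnormalized betweenness of each node: Ana:0, Carol:0, Daria:0, David:0, Fatima:0, Jamal:44, Jon:0, Mona:0, Nate:0, Uma:0, Yara:0.
Jamal has the largest value, 44, making it the main broker — the node through which the most shortest paths run.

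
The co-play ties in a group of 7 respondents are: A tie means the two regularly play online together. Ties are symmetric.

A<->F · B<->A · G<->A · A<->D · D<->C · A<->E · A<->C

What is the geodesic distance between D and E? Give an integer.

One shortest route is D – A – E, which uses 2 edges, and D and E are not directly tied, so nothing shorter exists. So d(D,E) = 2.

2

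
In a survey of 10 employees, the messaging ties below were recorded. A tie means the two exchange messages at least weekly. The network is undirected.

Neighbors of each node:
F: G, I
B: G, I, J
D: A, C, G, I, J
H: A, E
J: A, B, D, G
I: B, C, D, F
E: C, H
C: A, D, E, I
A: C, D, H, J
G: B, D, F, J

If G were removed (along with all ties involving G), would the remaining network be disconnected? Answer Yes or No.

No

Even without G, every remaining node can still reach every other (the residual graph is connected), so G is not a cut vertex.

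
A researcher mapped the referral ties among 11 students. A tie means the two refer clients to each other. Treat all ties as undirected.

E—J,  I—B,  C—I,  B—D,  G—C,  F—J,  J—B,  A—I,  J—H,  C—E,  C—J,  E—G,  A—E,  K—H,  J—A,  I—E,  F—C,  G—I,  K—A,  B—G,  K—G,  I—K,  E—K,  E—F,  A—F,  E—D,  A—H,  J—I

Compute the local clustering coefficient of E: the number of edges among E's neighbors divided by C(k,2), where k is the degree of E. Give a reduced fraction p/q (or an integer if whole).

13/28

E's neighbors: A, C, D, F, G, I, J, and K (k = 8).
Possible neighbor pairs: C(8,2) = 28. Edges among them: A–F, A–I, A–J, A–K, C–F, C–G, C–I, C–J, F–J, G–I, G–K, I–J, I–K → e = 13.
Clustering(E) = 13/28.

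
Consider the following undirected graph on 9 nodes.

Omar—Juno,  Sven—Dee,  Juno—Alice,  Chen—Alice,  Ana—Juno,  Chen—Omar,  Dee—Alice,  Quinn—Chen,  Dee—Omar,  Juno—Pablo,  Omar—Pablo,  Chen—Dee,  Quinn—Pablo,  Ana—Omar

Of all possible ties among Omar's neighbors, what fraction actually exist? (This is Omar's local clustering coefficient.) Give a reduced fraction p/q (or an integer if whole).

Omar's neighbors: Ana, Chen, Dee, Juno, and Pablo (k = 5).
Possible neighbor pairs: C(5,2) = 10. Edges among them: Ana–Juno, Chen–Dee, Juno–Pablo → e = 3.
Clustering(Omar) = 3/10.

3/10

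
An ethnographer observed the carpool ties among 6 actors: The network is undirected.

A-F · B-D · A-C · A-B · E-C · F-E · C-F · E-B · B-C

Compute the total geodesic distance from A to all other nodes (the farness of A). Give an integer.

Distances from A: B:1, C:1, D:2, E:2, F:1.
Sum = 1 + 1 + 2 + 2 + 1 = 7.

7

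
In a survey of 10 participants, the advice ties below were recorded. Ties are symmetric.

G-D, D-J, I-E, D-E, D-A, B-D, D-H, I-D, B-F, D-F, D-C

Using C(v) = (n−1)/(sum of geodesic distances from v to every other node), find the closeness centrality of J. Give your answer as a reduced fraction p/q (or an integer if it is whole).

Distances from J: A:2, B:2, C:2, D:1, E:2, F:2, G:2, H:2, I:2. Sum = 17.
n = 10, so closeness = 9/17.

9/17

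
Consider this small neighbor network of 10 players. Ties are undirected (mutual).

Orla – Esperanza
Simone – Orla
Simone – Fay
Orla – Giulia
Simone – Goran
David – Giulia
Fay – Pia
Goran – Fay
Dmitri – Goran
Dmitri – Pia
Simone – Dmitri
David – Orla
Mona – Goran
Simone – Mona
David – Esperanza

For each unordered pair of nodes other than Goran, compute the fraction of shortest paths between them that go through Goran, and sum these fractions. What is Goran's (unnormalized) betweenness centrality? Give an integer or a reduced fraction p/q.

11/6

Pairs whose geodesics pass through Goran — Mona–Fay: 1/2; Mona–Pia: 2/4; Mona–Dmitri: 1/2; Fay–Dmitri: 1/3.
All other pairs contribute 0.
Summing the contributions gives betweenness(Goran) = 11/6.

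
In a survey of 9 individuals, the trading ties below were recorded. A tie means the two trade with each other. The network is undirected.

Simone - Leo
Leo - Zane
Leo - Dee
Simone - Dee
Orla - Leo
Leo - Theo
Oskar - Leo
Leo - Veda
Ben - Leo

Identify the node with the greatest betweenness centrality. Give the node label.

Unnormalized betweenness of each node: Ben:0, Dee:0, Leo:27, Orla:0, Oskar:0, Simone:0, Theo:0, Veda:0, Zane:0.
Leo has the largest value, 27, making it the main broker — the node through which the most shortest paths run.

Leo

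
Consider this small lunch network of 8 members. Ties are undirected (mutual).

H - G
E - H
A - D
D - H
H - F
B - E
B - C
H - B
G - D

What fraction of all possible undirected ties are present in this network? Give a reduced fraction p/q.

9/28

There are 9 edges and 8 nodes, so the maximum possible is C(8,2) = 28.
Density = 9/28.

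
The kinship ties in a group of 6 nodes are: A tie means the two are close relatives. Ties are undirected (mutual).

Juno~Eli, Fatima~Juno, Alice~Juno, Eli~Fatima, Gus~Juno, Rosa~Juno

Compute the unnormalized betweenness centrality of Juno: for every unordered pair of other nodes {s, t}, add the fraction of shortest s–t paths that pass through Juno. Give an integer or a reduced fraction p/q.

9

Pairs whose geodesics pass through Juno — Eli–Alice: 1; Eli–Rosa: 1; Eli–Gus: 1; Alice–Fatima: 1; Alice–Rosa: 1; Alice–Gus: 1; Fatima–Rosa: 1; Fatima–Gus: 1; Rosa–Gus: 1.
All other pairs contribute 0.
Summing the contributions gives betweenness(Juno) = 9.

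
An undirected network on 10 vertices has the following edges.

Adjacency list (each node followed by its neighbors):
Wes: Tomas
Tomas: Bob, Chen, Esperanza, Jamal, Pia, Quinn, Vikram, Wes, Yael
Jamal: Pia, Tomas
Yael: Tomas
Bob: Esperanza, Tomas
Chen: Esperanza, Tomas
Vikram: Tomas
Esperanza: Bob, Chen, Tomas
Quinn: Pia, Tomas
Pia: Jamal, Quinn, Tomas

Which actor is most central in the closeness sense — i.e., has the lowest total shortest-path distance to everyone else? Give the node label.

Farness (sum of distances to all others) for each node — Bob:16, Chen:16, Esperanza:15, Jamal:16, Pia:15, Quinn:16, Tomas:9, Vikram:17, Wes:17, Yael:17.
The smallest farness is 9, for Tomas, so Tomas has the highest closeness.

Tomas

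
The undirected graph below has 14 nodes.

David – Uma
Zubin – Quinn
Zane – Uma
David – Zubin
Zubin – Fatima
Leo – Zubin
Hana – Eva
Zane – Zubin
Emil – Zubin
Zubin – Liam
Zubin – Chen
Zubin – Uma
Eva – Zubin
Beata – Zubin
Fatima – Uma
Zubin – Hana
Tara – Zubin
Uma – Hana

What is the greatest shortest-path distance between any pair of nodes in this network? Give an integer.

Eccentricity of each node (its greatest distance to any other): Beata:2, Chen:2, David:2, Emil:2, Eva:2, Fatima:2, Hana:2, Leo:2, Liam:2, Quinn:2, Tara:2, Uma:2, Zane:2, Zubin:1.
The maximum eccentricity is 2, realized for instance by the pair Tara–Hana via Tara – Zubin – Hana. So the diameter is 2.

2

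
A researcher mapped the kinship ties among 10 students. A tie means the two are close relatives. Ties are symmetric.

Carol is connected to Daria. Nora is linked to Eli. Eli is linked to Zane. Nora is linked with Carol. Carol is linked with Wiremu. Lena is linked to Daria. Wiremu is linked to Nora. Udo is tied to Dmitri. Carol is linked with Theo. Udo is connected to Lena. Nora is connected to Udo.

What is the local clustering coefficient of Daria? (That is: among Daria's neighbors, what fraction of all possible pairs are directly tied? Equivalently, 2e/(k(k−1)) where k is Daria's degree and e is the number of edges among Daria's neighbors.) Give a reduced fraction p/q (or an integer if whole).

0

Daria's neighbors: Carol and Lena (k = 2).
Possible neighbor pairs: C(2,2) = 1. Edges among them: none → e = 0.
Clustering(Daria) = 0/1.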